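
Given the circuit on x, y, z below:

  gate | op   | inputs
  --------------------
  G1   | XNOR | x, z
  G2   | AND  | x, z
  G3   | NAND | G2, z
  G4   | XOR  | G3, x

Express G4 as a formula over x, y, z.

((x AND z) NAND z) XOR x

G2 = x AND z
G3 = G2 NAND z = (x AND z) NAND z
G4 = G3 XOR x = ((x AND z) NAND z) XOR x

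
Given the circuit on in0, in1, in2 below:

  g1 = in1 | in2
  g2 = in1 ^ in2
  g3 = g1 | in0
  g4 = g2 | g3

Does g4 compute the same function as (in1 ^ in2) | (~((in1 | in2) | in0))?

g1 = in1 | in2
g2 = in1 ^ in2
g3 = g1 | in0 = (in1 | in2) | in0
g4 = g2 | g3 = (in1 ^ in2) | ((in1 | in2) | in0)
At in0=0, in1=0, in2=0: circuit gives 0, formula gives 1.

No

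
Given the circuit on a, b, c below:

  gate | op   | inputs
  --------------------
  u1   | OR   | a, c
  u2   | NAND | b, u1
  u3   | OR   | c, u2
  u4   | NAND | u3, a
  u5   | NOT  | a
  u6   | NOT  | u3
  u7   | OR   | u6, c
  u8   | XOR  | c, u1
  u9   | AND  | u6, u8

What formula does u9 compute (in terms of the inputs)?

u1 = a OR c
u2 = b NAND u1 = b NAND (a OR c)
u3 = c OR u2 = c OR (b NAND (a OR c))
u6 = NOT u3 = NOT (c OR (b NAND (a OR c)))
u8 = c XOR u1 = c XOR (a OR c)
u9 = u6 AND u8 = NOT (c OR (b NAND (a OR c))) AND (c XOR (a OR c))

NOT (c OR (b NAND (a OR c))) AND (c XOR (a OR c))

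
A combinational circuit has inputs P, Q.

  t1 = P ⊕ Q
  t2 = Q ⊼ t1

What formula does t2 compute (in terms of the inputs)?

t1 = P ⊕ Q
t2 = Q ⊼ t1 = Q ⊼ (P ⊕ Q)

Q ⊼ (P ⊕ Q)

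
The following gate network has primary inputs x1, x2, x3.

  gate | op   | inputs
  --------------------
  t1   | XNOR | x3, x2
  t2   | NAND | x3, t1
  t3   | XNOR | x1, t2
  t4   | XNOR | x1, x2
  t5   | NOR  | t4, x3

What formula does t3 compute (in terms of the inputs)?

x1 XNOR (x3 NAND (x3 XNOR x2))

t1 = x3 XNOR x2
t2 = x3 NAND t1 = x3 NAND (x3 XNOR x2)
t3 = x1 XNOR t2 = x1 XNOR (x3 NAND (x3 XNOR x2))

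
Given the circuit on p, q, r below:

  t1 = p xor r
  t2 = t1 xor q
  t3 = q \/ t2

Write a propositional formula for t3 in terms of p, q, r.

t1 = p xor r
t2 = t1 xor q = (p xor r) xor q
t3 = q \/ t2 = q \/ ((p xor r) xor q)

q \/ ((p xor r) xor q)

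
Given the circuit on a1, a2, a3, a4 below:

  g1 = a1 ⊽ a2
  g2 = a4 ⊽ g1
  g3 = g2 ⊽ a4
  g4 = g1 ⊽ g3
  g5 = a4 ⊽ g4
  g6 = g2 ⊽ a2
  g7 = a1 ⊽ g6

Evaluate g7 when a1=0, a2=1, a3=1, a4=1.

g1 = 0 ⊽ 1 = 0
g2 = 1 ⊽ 0 = 0
g6 = 0 ⊽ 1 = 0
g7 = 0 ⊽ 0 = 1

1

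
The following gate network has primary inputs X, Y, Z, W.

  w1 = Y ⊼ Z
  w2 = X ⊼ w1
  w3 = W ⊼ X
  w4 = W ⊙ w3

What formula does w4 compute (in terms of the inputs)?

W ⊙ (W ⊼ X)

w3 = W ⊼ X
w4 = W ⊙ w3 = W ⊙ (W ⊼ X)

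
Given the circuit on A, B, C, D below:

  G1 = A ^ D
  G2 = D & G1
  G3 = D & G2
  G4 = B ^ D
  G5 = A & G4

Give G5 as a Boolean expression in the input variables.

A & (B ^ D)

G4 = B ^ D
G5 = A & G4 = A & (B ^ D)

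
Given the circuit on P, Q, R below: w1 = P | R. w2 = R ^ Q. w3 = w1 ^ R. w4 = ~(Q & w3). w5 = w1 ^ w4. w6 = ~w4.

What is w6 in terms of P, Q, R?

~(~(Q & ((P | R) ^ R)))

w1 = P | R
w3 = w1 ^ R = (P | R) ^ R
w4 = ~(Q & w3) = ~(Q & ((P | R) ^ R))
w6 = ~w4 = ~(~(Q & ((P | R) ^ R)))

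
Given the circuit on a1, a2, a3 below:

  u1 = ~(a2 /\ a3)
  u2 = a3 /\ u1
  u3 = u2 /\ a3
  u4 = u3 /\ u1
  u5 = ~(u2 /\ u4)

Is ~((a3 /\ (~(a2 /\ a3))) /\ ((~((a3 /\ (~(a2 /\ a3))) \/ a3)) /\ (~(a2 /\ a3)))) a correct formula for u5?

u1 = ~(a2 /\ a3)
u2 = a3 /\ u1 = a3 /\ (~(a2 /\ a3))
u3 = u2 /\ a3 = (a3 /\ (~(a2 /\ a3))) /\ a3
u4 = u3 /\ u1 = ((a3 /\ (~(a2 /\ a3))) /\ a3) /\ (~(a2 /\ a3))
u5 = ~(u2 /\ u4) = ~((a3 /\ (~(a2 /\ a3))) /\ (((a3 /\ (~(a2 /\ a3))) /\ a3) /\ (~(a2 /\ a3))))
At a1=0, a2=0, a3=1: circuit gives 0, formula gives 1.

No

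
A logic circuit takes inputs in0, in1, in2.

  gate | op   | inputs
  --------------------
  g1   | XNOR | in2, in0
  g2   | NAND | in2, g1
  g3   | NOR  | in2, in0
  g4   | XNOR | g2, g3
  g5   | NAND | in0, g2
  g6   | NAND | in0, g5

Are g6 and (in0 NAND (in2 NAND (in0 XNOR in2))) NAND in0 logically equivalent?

g1 = in2 XNOR in0
g2 = in2 NAND g1 = in2 NAND (in2 XNOR in0)
g5 = in0 NAND g2 = in0 NAND (in2 NAND (in2 XNOR in0))
g6 = in0 NAND g5 = in0 NAND (in0 NAND (in2 NAND (in2 XNOR in0)))
At in0=1, in1=0, in2=1: circuit gives 0, formula gives 0.
At in0=0, in1=0, in2=0: circuit gives 1, formula gives 1.
Agrees on all 8 inputs.

Yes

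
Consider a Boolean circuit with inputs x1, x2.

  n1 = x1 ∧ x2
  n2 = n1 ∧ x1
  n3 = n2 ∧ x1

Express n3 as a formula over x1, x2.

((x1 ∧ x2) ∧ x1) ∧ x1

n1 = x1 ∧ x2
n2 = n1 ∧ x1 = (x1 ∧ x2) ∧ x1
n3 = n2 ∧ x1 = ((x1 ∧ x2) ∧ x1) ∧ x1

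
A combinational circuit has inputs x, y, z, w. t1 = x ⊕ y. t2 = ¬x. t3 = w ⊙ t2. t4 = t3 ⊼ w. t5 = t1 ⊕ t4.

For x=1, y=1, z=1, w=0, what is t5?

1

t1 = 1 ⊕ 1 = 0
t2 = ¬1 = 0
t3 = 0 ⊙ 0 = 1
t4 = 1 ⊼ 0 = 1
t5 = 0 ⊕ 1 = 1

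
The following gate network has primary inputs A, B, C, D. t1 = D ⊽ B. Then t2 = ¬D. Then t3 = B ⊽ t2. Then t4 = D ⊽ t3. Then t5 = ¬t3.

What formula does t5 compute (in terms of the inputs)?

¬(B ⊽ ¬D)

t2 = ¬D
t3 = B ⊽ t2 = B ⊽ ¬D
t5 = ¬t3 = ¬(B ⊽ ¬D)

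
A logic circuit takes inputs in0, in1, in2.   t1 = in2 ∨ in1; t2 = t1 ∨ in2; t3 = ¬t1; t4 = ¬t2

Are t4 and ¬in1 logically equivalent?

No

t1 = in2 ∨ in1
t2 = t1 ∨ in2 = (in2 ∨ in1) ∨ in2
t4 = ¬t2 = ¬((in2 ∨ in1) ∨ in2)
At in0=0, in1=0, in2=1: circuit gives 0, formula gives 1.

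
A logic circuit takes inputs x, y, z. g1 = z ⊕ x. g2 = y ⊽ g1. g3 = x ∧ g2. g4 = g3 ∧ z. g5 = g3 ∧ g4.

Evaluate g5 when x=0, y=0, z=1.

0

g1 = 1 ⊕ 0 = 1
g2 = 0 ⊽ 1 = 0
g3 = 0 ∧ 0 = 0
g4 = 0 ∧ 1 = 0
g5 = 0 ∧ 0 = 0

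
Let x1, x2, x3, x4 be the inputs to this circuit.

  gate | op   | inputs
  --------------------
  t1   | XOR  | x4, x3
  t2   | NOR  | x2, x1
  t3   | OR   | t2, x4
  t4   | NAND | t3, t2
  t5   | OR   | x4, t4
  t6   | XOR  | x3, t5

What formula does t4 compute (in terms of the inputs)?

t2 = x2 NOR x1
t3 = t2 OR x4 = (x2 NOR x1) OR x4
t4 = t3 NAND t2 = ((x2 NOR x1) OR x4) NAND (x2 NOR x1)

((x2 NOR x1) OR x4) NAND (x2 NOR x1)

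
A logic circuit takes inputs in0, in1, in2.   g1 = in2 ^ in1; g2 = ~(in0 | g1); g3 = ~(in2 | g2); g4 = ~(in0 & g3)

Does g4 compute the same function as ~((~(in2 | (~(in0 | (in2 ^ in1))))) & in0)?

Yes

g1 = in2 ^ in1
g2 = ~(in0 | g1) = ~(in0 | (in2 ^ in1))
g3 = ~(in2 | g2) = ~(in2 | (~(in0 | (in2 ^ in1))))
g4 = ~(in0 & g3) = ~(in0 & (~(in2 | (~(in0 | (in2 ^ in1))))))
At in0=1, in1=0, in2=0: circuit gives 0, formula gives 0.
At in0=0, in1=0, in2=0: circuit gives 1, formula gives 1.
Agrees on all 8 inputs.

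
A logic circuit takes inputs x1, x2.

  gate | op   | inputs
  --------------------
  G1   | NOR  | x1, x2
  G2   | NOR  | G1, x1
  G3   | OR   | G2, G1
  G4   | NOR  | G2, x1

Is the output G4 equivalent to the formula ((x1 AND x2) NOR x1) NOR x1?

No

G1 = x1 NOR x2
G2 = G1 NOR x1 = (x1 NOR x2) NOR x1
G4 = G2 NOR x1 = ((x1 NOR x2) NOR x1) NOR x1
At x1=0, x2=0: circuit gives 1, formula gives 0.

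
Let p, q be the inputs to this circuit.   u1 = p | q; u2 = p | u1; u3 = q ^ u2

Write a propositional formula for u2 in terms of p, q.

p | (p | q)

u1 = p | q
u2 = p | u1 = p | (p | q)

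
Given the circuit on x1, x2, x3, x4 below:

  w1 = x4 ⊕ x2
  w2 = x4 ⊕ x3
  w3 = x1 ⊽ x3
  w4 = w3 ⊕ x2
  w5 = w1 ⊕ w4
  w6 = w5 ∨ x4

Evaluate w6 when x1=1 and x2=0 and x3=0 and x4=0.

w1 = 0 ⊕ 0 = 0
w3 = 1 ⊽ 0 = 0
w4 = 0 ⊕ 0 = 0
w5 = 0 ⊕ 0 = 0
w6 = 0 ∨ 0 = 0

0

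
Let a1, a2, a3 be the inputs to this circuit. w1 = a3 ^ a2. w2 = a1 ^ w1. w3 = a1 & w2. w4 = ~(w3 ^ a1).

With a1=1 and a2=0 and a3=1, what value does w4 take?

0

w1 = 1 ^ 0 = 1
w2 = 1 ^ 1 = 0
w3 = 1 & 0 = 0
w4 = ~(0 ^ 1) = 0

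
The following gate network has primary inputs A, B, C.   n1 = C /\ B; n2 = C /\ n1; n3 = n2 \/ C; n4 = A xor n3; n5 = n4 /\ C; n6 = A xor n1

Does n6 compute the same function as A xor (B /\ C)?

n1 = C /\ B
n6 = A xor n1 = A xor (C /\ B)
At A=0, B=0, C=0: circuit gives 0, formula gives 0.
At A=0, B=1, C=1: circuit gives 1, formula gives 1.
Agrees on all 8 inputs.

Yes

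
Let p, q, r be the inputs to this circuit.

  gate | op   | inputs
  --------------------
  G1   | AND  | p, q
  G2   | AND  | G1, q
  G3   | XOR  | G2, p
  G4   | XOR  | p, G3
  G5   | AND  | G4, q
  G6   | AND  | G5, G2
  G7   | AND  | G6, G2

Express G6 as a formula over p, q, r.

((p XOR (((p AND q) AND q) XOR p)) AND q) AND ((p AND q) AND q)

G1 = p AND q
G2 = G1 AND q = (p AND q) AND q
G3 = G2 XOR p = ((p AND q) AND q) XOR p
G4 = p XOR G3 = p XOR (((p AND q) AND q) XOR p)
G5 = G4 AND q = (p XOR (((p AND q) AND q) XOR p)) AND q
G6 = G5 AND G2 = ((p XOR (((p AND q) AND q) XOR p)) AND q) AND ((p AND q) AND q)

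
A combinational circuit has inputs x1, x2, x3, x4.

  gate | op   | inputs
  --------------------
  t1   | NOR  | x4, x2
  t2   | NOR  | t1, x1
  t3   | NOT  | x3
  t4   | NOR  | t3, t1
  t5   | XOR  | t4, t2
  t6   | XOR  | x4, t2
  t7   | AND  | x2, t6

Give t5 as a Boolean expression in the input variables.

(NOT x3 NOR (x4 NOR x2)) XOR ((x4 NOR x2) NOR x1)

t1 = x4 NOR x2
t2 = t1 NOR x1 = (x4 NOR x2) NOR x1
t3 = NOT x3
t4 = t3 NOR t1 = NOT x3 NOR (x4 NOR x2)
t5 = t4 XOR t2 = (NOT x3 NOR (x4 NOR x2)) XOR ((x4 NOR x2) NOR x1)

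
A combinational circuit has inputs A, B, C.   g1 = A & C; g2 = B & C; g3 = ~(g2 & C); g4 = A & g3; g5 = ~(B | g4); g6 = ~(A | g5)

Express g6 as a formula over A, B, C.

~(A | (~(B | (A & (~((B & C) & C))))))

g2 = B & C
g3 = ~(g2 & C) = ~((B & C) & C)
g4 = A & g3 = A & (~((B & C) & C))
g5 = ~(B | g4) = ~(B | (A & (~((B & C) & C))))
g6 = ~(A | g5) = ~(A | (~(B | (A & (~((B & C) & C))))))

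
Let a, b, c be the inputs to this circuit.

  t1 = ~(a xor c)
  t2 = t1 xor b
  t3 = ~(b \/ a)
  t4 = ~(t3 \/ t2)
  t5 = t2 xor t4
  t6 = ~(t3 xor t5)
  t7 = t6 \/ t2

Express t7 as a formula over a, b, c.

t1 = ~(a xor c)
t2 = t1 xor b = (~(a xor c)) xor b
t3 = ~(b \/ a)
t4 = ~(t3 \/ t2) = ~((~(b \/ a)) \/ ((~(a xor c)) xor b))
t5 = t2 xor t4 = ((~(a xor c)) xor b) xor (~((~(b \/ a)) \/ ((~(a xor c)) xor b)))
t6 = ~(t3 xor t5) = ~((~(b \/ a)) xor (((~(a xor c)) xor b) xor (~((~(b \/ a)) \/ ((~(a xor c)) xor b)))))
t7 = t6 \/ t2 = (~((~(b \/ a)) xor (((~(a xor c)) xor b) xor (~((~(b \/ a)) \/ ((~(a xor c)) xor b)))))) \/ ((~(a xor c)) xor b)

(~((~(b \/ a)) xor (((~(a xor c)) xor b) xor (~((~(b \/ a)) \/ ((~(a xor c)) xor b)))))) \/ ((~(a xor c)) xor b)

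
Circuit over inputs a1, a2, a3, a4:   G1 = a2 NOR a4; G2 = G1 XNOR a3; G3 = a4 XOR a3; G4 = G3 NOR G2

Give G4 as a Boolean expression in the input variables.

(a4 XOR a3) NOR ((a2 NOR a4) XNOR a3)

G1 = a2 NOR a4
G2 = G1 XNOR a3 = (a2 NOR a4) XNOR a3
G3 = a4 XOR a3
G4 = G3 NOR G2 = (a4 XOR a3) NOR ((a2 NOR a4) XNOR a3)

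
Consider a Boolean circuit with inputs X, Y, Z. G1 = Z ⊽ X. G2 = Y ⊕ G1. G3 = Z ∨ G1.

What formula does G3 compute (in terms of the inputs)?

G1 = Z ⊽ X
G3 = Z ∨ G1 = Z ∨ (Z ⊽ X)

Z ∨ (Z ⊽ X)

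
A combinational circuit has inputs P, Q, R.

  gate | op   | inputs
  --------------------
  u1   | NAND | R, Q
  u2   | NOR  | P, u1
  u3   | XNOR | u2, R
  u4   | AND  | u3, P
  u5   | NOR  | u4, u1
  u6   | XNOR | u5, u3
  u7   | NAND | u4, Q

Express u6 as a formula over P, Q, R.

u1 = R NAND Q
u2 = P NOR u1 = P NOR (R NAND Q)
u3 = u2 XNOR R = (P NOR (R NAND Q)) XNOR R
u4 = u3 AND P = ((P NOR (R NAND Q)) XNOR R) AND P
u5 = u4 NOR u1 = (((P NOR (R NAND Q)) XNOR R) AND P) NOR (R NAND Q)
u6 = u5 XNOR u3 = ((((P NOR (R NAND Q)) XNOR R) AND P) NOR (R NAND Q)) XNOR ((P NOR (R NAND Q)) XNOR R)

((((P NOR (R NAND Q)) XNOR R) AND P) NOR (R NAND Q)) XNOR ((P NOR (R NAND Q)) XNOR R)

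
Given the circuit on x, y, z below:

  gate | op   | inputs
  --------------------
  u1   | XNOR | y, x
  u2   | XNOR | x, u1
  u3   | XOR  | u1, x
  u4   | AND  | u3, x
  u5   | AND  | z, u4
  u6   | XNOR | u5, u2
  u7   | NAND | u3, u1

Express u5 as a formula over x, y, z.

z AND (((y XNOR x) XOR x) AND x)

u1 = y XNOR x
u3 = u1 XOR x = (y XNOR x) XOR x
u4 = u3 AND x = ((y XNOR x) XOR x) AND x
u5 = z AND u4 = z AND (((y XNOR x) XOR x) AND x)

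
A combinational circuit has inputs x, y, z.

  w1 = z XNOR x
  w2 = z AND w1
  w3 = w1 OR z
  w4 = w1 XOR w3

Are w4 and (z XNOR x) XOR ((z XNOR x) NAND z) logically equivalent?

No

w1 = z XNOR x
w3 = w1 OR z = (z XNOR x) OR z
w4 = w1 XOR w3 = (z XNOR x) XOR ((z XNOR x) OR z)
At x=1, y=0, z=0: circuit gives 0, formula gives 1.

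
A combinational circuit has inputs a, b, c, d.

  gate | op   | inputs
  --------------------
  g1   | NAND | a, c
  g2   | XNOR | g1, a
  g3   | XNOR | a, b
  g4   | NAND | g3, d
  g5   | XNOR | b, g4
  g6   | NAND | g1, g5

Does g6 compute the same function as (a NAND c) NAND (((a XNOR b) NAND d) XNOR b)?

g1 = a NAND c
g3 = a XNOR b
g4 = g3 NAND d = (a XNOR b) NAND d
g5 = b XNOR g4 = b XNOR ((a XNOR b) NAND d)
g6 = g1 NAND g5 = (a NAND c) NAND (b XNOR ((a XNOR b) NAND d))
At a=0, b=0, c=0, d=1: circuit gives 0, formula gives 0.
At a=0, b=0, c=0, d=0: circuit gives 1, formula gives 1.
Agrees on all 16 inputs.

Yes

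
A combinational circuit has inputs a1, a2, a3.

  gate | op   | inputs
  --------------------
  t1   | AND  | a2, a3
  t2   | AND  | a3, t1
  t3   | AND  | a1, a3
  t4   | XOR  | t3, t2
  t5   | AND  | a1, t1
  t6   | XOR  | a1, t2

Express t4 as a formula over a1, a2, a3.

(a1 AND a3) XOR (a3 AND (a2 AND a3))

t1 = a2 AND a3
t2 = a3 AND t1 = a3 AND (a2 AND a3)
t3 = a1 AND a3
t4 = t3 XOR t2 = (a1 AND a3) XOR (a3 AND (a2 AND a3))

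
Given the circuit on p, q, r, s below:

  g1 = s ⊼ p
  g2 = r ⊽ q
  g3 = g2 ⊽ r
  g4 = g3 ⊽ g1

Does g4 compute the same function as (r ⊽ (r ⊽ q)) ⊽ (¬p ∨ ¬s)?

Yes

g1 = s ⊼ p
g2 = r ⊽ q
g3 = g2 ⊽ r = (r ⊽ q) ⊽ r
g4 = g3 ⊽ g1 = ((r ⊽ q) ⊽ r) ⊽ (s ⊼ p)
At p=0, q=0, r=0, s=0: circuit gives 0, formula gives 0.
At p=1, q=0, r=0, s=1: circuit gives 1, formula gives 1.
Agrees on all 16 inputs.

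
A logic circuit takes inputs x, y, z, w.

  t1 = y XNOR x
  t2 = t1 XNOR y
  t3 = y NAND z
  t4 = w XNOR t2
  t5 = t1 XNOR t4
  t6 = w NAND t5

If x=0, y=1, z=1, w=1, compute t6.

t1 = 1 XNOR 0 = 0
t2 = 0 XNOR 1 = 0
t4 = 1 XNOR 0 = 0
t5 = 0 XNOR 0 = 1
t6 = 1 NAND 1 = 0

0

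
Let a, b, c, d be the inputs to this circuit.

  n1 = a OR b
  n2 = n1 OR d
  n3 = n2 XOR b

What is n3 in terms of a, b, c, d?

((a OR b) OR d) XOR b

n1 = a OR b
n2 = n1 OR d = (a OR b) OR d
n3 = n2 XOR b = ((a OR b) OR d) XOR b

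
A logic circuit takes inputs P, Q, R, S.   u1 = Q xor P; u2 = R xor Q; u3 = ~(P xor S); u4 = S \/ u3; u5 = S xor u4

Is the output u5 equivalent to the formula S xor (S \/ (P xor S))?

No

u3 = ~(P xor S)
u4 = S \/ u3 = S \/ (~(P xor S))
u5 = S xor u4 = S xor (S \/ (~(P xor S)))
At P=0, Q=0, R=0, S=0: circuit gives 1, formula gives 0.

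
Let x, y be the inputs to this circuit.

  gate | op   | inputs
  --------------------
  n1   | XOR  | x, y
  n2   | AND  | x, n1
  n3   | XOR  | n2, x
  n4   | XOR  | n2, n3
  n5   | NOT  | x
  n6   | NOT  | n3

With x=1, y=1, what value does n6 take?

n1 = 1 XOR 1 = 0
n2 = 1 AND 0 = 0
n3 = 0 XOR 1 = 1
n6 = NOT 1 = 0

0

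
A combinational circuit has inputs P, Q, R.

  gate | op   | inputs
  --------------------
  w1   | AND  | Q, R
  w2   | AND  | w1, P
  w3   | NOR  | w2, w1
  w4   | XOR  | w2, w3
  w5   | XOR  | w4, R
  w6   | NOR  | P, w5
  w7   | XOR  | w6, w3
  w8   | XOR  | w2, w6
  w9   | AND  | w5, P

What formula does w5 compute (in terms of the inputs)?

(((Q AND R) AND P) XOR (((Q AND R) AND P) NOR (Q AND R))) XOR R

w1 = Q AND R
w2 = w1 AND P = (Q AND R) AND P
w3 = w2 NOR w1 = ((Q AND R) AND P) NOR (Q AND R)
w4 = w2 XOR w3 = ((Q AND R) AND P) XOR (((Q AND R) AND P) NOR (Q AND R))
w5 = w4 XOR R = (((Q AND R) AND P) XOR (((Q AND R) AND P) NOR (Q AND R))) XOR R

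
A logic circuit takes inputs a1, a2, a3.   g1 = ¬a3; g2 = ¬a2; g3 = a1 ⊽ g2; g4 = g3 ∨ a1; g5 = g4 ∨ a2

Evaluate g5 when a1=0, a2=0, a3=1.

0

g2 = ¬0 = 1
g3 = 0 ⊽ 1 = 0
g4 = 0 ∨ 0 = 0
g5 = 0 ∨ 0 = 0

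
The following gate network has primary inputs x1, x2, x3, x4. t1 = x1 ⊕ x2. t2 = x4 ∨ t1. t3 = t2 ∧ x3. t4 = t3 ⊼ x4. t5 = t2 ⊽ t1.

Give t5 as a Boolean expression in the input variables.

t1 = x1 ⊕ x2
t2 = x4 ∨ t1 = x4 ∨ (x1 ⊕ x2)
t5 = t2 ⊽ t1 = (x4 ∨ (x1 ⊕ x2)) ⊽ (x1 ⊕ x2)

(x4 ∨ (x1 ⊕ x2)) ⊽ (x1 ⊕ x2)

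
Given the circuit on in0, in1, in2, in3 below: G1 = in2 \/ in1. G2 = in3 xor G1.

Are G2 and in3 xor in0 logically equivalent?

No

G1 = in2 \/ in1
G2 = in3 xor G1 = in3 xor (in2 \/ in1)
At in0=0, in1=0, in2=1, in3=0: circuit gives 1, formula gives 0.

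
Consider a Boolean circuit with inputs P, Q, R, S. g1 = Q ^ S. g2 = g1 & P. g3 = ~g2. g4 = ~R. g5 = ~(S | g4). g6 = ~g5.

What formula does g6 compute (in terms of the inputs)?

~(~(S | ~R))

g4 = ~R
g5 = ~(S | g4) = ~(S | ~R)
g6 = ~g5 = ~(~(S | ~R))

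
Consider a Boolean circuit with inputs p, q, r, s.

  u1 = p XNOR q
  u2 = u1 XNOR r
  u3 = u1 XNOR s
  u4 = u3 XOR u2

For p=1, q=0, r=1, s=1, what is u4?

0

u1 = 1 XNOR 0 = 0
u2 = 0 XNOR 1 = 0
u3 = 0 XNOR 1 = 0
u4 = 0 XOR 0 = 0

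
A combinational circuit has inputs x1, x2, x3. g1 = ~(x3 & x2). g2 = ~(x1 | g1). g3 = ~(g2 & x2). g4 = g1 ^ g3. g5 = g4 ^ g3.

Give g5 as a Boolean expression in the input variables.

g1 = ~(x3 & x2)
g2 = ~(x1 | g1) = ~(x1 | (~(x3 & x2)))
g3 = ~(g2 & x2) = ~((~(x1 | (~(x3 & x2)))) & x2)
g4 = g1 ^ g3 = (~(x3 & x2)) ^ (~((~(x1 | (~(x3 & x2)))) & x2))
g5 = g4 ^ g3 = ((~(x3 & x2)) ^ (~((~(x1 | (~(x3 & x2)))) & x2))) ^ (~((~(x1 | (~(x3 & x2)))) & x2))

((~(x3 & x2)) ^ (~((~(x1 | (~(x3 & x2)))) & x2))) ^ (~((~(x1 | (~(x3 & x2)))) & x2))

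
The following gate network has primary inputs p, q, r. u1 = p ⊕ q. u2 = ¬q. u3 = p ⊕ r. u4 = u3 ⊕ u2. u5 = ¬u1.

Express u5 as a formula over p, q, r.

¬(p ⊕ q)

u1 = p ⊕ q
u5 = ¬u1 = ¬(p ⊕ q)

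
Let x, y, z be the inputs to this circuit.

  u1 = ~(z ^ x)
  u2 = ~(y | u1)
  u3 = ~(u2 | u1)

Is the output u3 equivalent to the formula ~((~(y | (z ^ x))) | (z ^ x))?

No

u1 = ~(z ^ x)
u2 = ~(y | u1) = ~(y | (~(z ^ x)))
u3 = ~(u2 | u1) = ~((~(y | (~(z ^ x)))) | (~(z ^ x)))
At x=0, y=1, z=0: circuit gives 0, formula gives 1.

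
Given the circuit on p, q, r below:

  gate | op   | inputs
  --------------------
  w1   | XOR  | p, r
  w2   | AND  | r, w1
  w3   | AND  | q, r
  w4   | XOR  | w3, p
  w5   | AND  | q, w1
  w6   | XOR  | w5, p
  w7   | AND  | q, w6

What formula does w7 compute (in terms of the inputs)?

w1 = p XOR r
w5 = q AND w1 = q AND (p XOR r)
w6 = w5 XOR p = (q AND (p XOR r)) XOR p
w7 = q AND w6 = q AND ((q AND (p XOR r)) XOR p)

q AND ((q AND (p XOR r)) XOR p)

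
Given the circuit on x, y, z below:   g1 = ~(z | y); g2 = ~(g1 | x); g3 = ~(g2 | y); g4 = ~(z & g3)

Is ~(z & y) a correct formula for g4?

g1 = ~(z | y)
g2 = ~(g1 | x) = ~((~(z | y)) | x)
g3 = ~(g2 | y) = ~((~((~(z | y)) | x)) | y)
g4 = ~(z & g3) = ~(z & (~((~((~(z | y)) | x)) | y)))
At x=0, y=1, z=1: circuit gives 1, formula gives 0.

No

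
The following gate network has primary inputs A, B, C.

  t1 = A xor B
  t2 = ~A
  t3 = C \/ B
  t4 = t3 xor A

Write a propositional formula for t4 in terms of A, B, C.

t3 = C \/ B
t4 = t3 xor A = (C \/ B) xor A

(C \/ B) xor A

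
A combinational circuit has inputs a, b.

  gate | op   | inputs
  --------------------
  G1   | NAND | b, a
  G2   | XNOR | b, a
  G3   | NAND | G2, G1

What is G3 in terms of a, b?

G1 = b NAND a
G2 = b XNOR a
G3 = G2 NAND G1 = (b XNOR a) NAND (b NAND a)

(b XNOR a) NAND (b NAND a)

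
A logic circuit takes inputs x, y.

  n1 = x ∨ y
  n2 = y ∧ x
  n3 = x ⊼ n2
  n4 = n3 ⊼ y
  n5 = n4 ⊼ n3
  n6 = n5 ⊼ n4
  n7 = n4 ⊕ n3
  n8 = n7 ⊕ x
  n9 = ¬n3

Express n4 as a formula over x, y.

n2 = y ∧ x
n3 = x ⊼ n2 = x ⊼ (y ∧ x)
n4 = n3 ⊼ y = (x ⊼ (y ∧ x)) ⊼ y

(x ⊼ (y ∧ x)) ⊼ y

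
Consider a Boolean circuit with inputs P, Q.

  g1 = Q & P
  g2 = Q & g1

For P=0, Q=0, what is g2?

g1 = 0 & 0 = 0
g2 = 0 & 0 = 0

0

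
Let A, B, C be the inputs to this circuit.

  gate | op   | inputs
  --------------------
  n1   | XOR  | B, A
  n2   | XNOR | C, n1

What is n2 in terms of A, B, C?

n1 = B XOR A
n2 = C XNOR n1 = C XNOR (B XOR A)

C XNOR (B XOR A)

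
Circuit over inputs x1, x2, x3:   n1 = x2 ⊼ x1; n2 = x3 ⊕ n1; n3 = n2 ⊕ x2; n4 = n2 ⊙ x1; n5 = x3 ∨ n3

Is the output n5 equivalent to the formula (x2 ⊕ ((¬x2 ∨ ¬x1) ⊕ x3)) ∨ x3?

Yes

n1 = x2 ⊼ x1
n2 = x3 ⊕ n1 = x3 ⊕ (x2 ⊼ x1)
n3 = n2 ⊕ x2 = (x3 ⊕ (x2 ⊼ x1)) ⊕ x2
n5 = x3 ∨ n3 = x3 ∨ ((x3 ⊕ (x2 ⊼ x1)) ⊕ x2)
At x1=0, x2=1, x3=0: circuit gives 0, formula gives 0.
At x1=0, x2=0, x3=0: circuit gives 1, formula gives 1.
Agrees on all 8 inputs.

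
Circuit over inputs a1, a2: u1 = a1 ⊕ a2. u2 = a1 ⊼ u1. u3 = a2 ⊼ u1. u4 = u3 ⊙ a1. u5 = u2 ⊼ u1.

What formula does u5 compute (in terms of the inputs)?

(a1 ⊼ (a1 ⊕ a2)) ⊼ (a1 ⊕ a2)

u1 = a1 ⊕ a2
u2 = a1 ⊼ u1 = a1 ⊼ (a1 ⊕ a2)
u5 = u2 ⊼ u1 = (a1 ⊼ (a1 ⊕ a2)) ⊼ (a1 ⊕ a2)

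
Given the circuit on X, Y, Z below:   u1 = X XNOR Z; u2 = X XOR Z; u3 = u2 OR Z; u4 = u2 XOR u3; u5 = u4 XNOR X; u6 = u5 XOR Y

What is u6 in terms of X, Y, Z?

u2 = X XOR Z
u3 = u2 OR Z = (X XOR Z) OR Z
u4 = u2 XOR u3 = (X XOR Z) XOR ((X XOR Z) OR Z)
u5 = u4 XNOR X = ((X XOR Z) XOR ((X XOR Z) OR Z)) XNOR X
u6 = u5 XOR Y = (((X XOR Z) XOR ((X XOR Z) OR Z)) XNOR X) XOR Y

(((X XOR Z) XOR ((X XOR Z) OR Z)) XNOR X) XOR Y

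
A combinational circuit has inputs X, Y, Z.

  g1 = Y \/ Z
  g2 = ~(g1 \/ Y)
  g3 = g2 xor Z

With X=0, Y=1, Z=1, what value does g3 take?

1

g1 = 1 \/ 1 = 1
g2 = ~(1 \/ 1) = 0
g3 = 0 xor 1 = 1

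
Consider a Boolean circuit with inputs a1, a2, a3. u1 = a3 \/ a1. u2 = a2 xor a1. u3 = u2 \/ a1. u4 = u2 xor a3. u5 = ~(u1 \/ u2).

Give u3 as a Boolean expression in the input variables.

(a2 xor a1) \/ a1

u2 = a2 xor a1
u3 = u2 \/ a1 = (a2 xor a1) \/ a1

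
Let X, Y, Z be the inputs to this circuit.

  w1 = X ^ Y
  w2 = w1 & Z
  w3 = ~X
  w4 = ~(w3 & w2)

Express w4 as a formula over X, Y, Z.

~(~X & ((X ^ Y) & Z))

w1 = X ^ Y
w2 = w1 & Z = (X ^ Y) & Z
w3 = ~X
w4 = ~(w3 & w2) = ~(~X & ((X ^ Y) & Z))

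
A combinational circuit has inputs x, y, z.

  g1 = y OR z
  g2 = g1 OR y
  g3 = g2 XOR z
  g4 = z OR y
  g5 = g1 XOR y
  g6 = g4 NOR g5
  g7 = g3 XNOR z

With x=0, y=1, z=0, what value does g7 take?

g1 = 1 OR 0 = 1
g2 = 1 OR 1 = 1
g3 = 1 XOR 0 = 1
g7 = 1 XNOR 0 = 0

0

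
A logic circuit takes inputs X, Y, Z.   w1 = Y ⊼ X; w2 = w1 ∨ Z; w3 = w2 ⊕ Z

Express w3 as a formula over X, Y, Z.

((Y ⊼ X) ∨ Z) ⊕ Z

w1 = Y ⊼ X
w2 = w1 ∨ Z = (Y ⊼ X) ∨ Z
w3 = w2 ⊕ Z = ((Y ⊼ X) ∨ Z) ⊕ Z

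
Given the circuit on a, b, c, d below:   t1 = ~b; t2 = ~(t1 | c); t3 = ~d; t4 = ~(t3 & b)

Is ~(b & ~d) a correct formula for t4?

Yes

t3 = ~d
t4 = ~(t3 & b) = ~(~d & b)
At a=0, b=1, c=0, d=0: circuit gives 0, formula gives 0.
At a=0, b=0, c=0, d=0: circuit gives 1, formula gives 1.
Agrees on all 16 inputs.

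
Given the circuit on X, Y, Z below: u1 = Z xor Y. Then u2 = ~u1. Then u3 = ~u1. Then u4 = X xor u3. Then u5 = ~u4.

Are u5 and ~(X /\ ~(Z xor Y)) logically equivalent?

No

u1 = Z xor Y
u3 = ~u1 = ~(Z xor Y)
u4 = X xor u3 = X xor ~(Z xor Y)
u5 = ~u4 = ~(X xor ~(Z xor Y))
At X=0, Y=0, Z=0: circuit gives 0, formula gives 1.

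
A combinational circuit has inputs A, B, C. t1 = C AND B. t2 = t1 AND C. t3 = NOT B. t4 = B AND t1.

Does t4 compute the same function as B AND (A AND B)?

No

t1 = C AND B
t4 = B AND t1 = B AND (C AND B)
At A=0, B=1, C=1: circuit gives 1, formula gives 0.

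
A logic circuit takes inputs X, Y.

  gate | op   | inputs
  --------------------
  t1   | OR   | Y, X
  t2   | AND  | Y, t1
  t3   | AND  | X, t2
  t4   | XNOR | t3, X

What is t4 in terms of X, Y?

t1 = Y OR X
t2 = Y AND t1 = Y AND (Y OR X)
t3 = X AND t2 = X AND (Y AND (Y OR X))
t4 = t3 XNOR X = (X AND (Y AND (Y OR X))) XNOR X

(X AND (Y AND (Y OR X))) XNOR X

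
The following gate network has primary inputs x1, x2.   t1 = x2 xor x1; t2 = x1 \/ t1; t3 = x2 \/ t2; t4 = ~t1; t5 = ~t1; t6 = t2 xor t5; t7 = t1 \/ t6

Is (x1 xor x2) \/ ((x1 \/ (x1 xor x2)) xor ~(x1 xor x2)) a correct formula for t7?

Yes

t1 = x2 xor x1
t2 = x1 \/ t1 = x1 \/ (x2 xor x1)
t5 = ~t1 = ~(x2 xor x1)
t6 = t2 xor t5 = (x1 \/ (x2 xor x1)) xor ~(x2 xor x1)
t7 = t1 \/ t6 = (x2 xor x1) \/ ((x1 \/ (x2 xor x1)) xor ~(x2 xor x1))
At x1=1, x2=1: circuit gives 0, formula gives 0.
At x1=0, x2=0: circuit gives 1, formula gives 1.
Agrees on all 4 inputs.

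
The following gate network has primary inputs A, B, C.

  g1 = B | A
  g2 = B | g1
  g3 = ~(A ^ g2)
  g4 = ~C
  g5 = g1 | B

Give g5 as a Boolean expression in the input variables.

g1 = B | A
g5 = g1 | B = (B | A) | B

(B | A) | B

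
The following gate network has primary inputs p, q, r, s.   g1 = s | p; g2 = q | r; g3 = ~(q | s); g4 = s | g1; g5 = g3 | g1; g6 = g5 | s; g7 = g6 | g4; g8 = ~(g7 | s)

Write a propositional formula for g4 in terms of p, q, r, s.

s | (s | p)

g1 = s | p
g4 = s | g1 = s | (s | p)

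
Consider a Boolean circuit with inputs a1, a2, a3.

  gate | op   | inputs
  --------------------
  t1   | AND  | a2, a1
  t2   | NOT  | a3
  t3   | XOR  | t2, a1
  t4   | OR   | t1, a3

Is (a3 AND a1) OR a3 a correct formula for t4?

No

t1 = a2 AND a1
t4 = t1 OR a3 = (a2 AND a1) OR a3
At a1=1, a2=1, a3=0: circuit gives 1, formula gives 0.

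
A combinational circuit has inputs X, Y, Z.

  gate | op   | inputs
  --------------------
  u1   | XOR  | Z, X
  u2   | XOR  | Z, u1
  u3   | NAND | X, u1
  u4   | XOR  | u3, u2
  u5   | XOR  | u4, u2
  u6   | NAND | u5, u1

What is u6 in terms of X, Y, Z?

(((X NAND (Z XOR X)) XOR (Z XOR (Z XOR X))) XOR (Z XOR (Z XOR X))) NAND (Z XOR X)

u1 = Z XOR X
u2 = Z XOR u1 = Z XOR (Z XOR X)
u3 = X NAND u1 = X NAND (Z XOR X)
u4 = u3 XOR u2 = (X NAND (Z XOR X)) XOR (Z XOR (Z XOR X))
u5 = u4 XOR u2 = ((X NAND (Z XOR X)) XOR (Z XOR (Z XOR X))) XOR (Z XOR (Z XOR X))
u6 = u5 NAND u1 = (((X NAND (Z XOR X)) XOR (Z XOR (Z XOR X))) XOR (Z XOR (Z XOR X))) NAND (Z XOR X)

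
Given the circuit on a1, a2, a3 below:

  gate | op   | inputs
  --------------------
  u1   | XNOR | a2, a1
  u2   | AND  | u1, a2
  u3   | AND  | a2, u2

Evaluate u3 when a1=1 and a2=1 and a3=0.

u1 = 1 XNOR 1 = 1
u2 = 1 AND 1 = 1
u3 = 1 AND 1 = 1

1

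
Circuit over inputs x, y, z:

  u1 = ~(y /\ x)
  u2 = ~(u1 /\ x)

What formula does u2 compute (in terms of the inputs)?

~((~(y /\ x)) /\ x)

u1 = ~(y /\ x)
u2 = ~(u1 /\ x) = ~((~(y /\ x)) /\ x)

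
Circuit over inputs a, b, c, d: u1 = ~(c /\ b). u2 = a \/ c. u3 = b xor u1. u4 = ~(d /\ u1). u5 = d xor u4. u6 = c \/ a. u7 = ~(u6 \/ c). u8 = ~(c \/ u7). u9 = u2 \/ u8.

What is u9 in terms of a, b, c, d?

(a \/ c) \/ (~(c \/ (~((c \/ a) \/ c))))

u2 = a \/ c
u6 = c \/ a
u7 = ~(u6 \/ c) = ~((c \/ a) \/ c)
u8 = ~(c \/ u7) = ~(c \/ (~((c \/ a) \/ c)))
u9 = u2 \/ u8 = (a \/ c) \/ (~(c \/ (~((c \/ a) \/ c))))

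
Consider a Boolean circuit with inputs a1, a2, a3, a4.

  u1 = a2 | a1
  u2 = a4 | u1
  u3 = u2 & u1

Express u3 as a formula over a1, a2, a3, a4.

u1 = a2 | a1
u2 = a4 | u1 = a4 | (a2 | a1)
u3 = u2 & u1 = (a4 | (a2 | a1)) & (a2 | a1)

(a4 | (a2 | a1)) & (a2 | a1)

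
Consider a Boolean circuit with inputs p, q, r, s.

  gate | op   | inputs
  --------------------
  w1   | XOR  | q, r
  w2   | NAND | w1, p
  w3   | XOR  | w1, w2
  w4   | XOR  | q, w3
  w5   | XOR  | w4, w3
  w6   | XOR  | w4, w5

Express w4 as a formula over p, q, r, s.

w1 = q XOR r
w2 = w1 NAND p = (q XOR r) NAND p
w3 = w1 XOR w2 = (q XOR r) XOR ((q XOR r) NAND p)
w4 = q XOR w3 = q XOR ((q XOR r) XOR ((q XOR r) NAND p))

q XOR ((q XOR r) XOR ((q XOR r) NAND p))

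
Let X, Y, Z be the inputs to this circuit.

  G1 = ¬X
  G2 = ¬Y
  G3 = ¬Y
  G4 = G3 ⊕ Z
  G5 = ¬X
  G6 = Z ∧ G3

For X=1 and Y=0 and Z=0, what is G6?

G3 = ¬0 = 1
G6 = 0 ∧ 1 = 0

0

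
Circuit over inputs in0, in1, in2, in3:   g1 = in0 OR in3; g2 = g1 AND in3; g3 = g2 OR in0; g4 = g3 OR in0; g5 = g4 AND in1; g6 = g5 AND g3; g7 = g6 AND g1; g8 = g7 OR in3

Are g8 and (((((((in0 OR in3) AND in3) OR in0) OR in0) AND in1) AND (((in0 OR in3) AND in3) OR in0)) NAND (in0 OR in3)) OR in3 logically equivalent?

No

g1 = in0 OR in3
g2 = g1 AND in3 = (in0 OR in3) AND in3
g3 = g2 OR in0 = ((in0 OR in3) AND in3) OR in0
g4 = g3 OR in0 = (((in0 OR in3) AND in3) OR in0) OR in0
g5 = g4 AND in1 = ((((in0 OR in3) AND in3) OR in0) OR in0) AND in1
g6 = g5 AND g3 = (((((in0 OR in3) AND in3) OR in0) OR in0) AND in1) AND (((in0 OR in3) AND in3) OR in0)
g7 = g6 AND g1 = ((((((in0 OR in3) AND in3) OR in0) OR in0) AND in1) AND (((in0 OR in3) AND in3) OR in0)) AND (in0 OR in3)
g8 = g7 OR in3 = (((((((in0 OR in3) AND in3) OR in0) OR in0) AND in1) AND (((in0 OR in3) AND in3) OR in0)) AND (in0 OR in3)) OR in3
At in0=0, in1=0, in2=0, in3=0: circuit gives 0, formula gives 1.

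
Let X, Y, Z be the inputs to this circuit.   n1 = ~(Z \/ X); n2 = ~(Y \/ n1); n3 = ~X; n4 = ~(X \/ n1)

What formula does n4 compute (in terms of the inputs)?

~(X \/ (~(Z \/ X)))

n1 = ~(Z \/ X)
n4 = ~(X \/ n1) = ~(X \/ (~(Z \/ X)))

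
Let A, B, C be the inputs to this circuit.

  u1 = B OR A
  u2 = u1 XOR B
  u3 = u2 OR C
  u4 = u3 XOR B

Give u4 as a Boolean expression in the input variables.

(((B OR A) XOR B) OR C) XOR B

u1 = B OR A
u2 = u1 XOR B = (B OR A) XOR B
u3 = u2 OR C = ((B OR A) XOR B) OR C
u4 = u3 XOR B = (((B OR A) XOR B) OR C) XOR B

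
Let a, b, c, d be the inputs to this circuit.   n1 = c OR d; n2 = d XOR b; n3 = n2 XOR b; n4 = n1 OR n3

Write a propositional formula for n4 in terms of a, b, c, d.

(c OR d) OR ((d XOR b) XOR b)

n1 = c OR d
n2 = d XOR b
n3 = n2 XOR b = (d XOR b) XOR b
n4 = n1 OR n3 = (c OR d) OR ((d XOR b) XOR b)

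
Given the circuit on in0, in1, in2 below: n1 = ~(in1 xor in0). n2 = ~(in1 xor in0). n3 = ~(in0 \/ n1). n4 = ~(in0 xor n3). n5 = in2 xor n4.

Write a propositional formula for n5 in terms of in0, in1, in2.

in2 xor (~(in0 xor (~(in0 \/ (~(in1 xor in0))))))

n1 = ~(in1 xor in0)
n3 = ~(in0 \/ n1) = ~(in0 \/ (~(in1 xor in0)))
n4 = ~(in0 xor n3) = ~(in0 xor (~(in0 \/ (~(in1 xor in0)))))
n5 = in2 xor n4 = in2 xor (~(in0 xor (~(in0 \/ (~(in1 xor in0))))))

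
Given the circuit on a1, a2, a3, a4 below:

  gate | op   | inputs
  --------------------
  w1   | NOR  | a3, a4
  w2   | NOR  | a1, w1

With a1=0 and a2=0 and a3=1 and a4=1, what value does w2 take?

1

w1 = 1 NOR 1 = 0
w2 = 0 NOR 0 = 1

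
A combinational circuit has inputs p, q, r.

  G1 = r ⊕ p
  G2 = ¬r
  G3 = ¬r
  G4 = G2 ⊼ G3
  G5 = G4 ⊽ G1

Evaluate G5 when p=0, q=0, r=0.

G1 = 0 ⊕ 0 = 0
G2 = ¬0 = 1
G3 = ¬0 = 1
G4 = 1 ⊼ 1 = 0
G5 = 0 ⊽ 0 = 1

1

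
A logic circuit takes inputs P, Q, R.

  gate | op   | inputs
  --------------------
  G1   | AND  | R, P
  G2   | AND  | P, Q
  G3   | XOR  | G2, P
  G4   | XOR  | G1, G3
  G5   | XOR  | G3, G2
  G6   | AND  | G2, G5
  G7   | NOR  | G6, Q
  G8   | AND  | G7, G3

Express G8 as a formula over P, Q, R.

G2 = P AND Q
G3 = G2 XOR P = (P AND Q) XOR P
G5 = G3 XOR G2 = ((P AND Q) XOR P) XOR (P AND Q)
G6 = G2 AND G5 = (P AND Q) AND (((P AND Q) XOR P) XOR (P AND Q))
G7 = G6 NOR Q = ((P AND Q) AND (((P AND Q) XOR P) XOR (P AND Q))) NOR Q
G8 = G7 AND G3 = (((P AND Q) AND (((P AND Q) XOR P) XOR (P AND Q))) NOR Q) AND ((P AND Q) XOR P)

(((P AND Q) AND (((P AND Q) XOR P) XOR (P AND Q))) NOR Q) AND ((P AND Q) XOR P)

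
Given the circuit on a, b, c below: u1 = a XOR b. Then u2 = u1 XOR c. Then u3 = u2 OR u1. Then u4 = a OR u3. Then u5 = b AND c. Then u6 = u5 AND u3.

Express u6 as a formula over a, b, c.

(b AND c) AND (((a XOR b) XOR c) OR (a XOR b))

u1 = a XOR b
u2 = u1 XOR c = (a XOR b) XOR c
u3 = u2 OR u1 = ((a XOR b) XOR c) OR (a XOR b)
u5 = b AND c
u6 = u5 AND u3 = (b AND c) AND (((a XOR b) XOR c) OR (a XOR b))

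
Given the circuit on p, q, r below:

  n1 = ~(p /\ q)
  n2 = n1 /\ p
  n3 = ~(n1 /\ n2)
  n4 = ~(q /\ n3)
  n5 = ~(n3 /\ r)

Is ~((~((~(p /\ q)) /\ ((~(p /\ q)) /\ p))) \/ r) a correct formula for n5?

No

n1 = ~(p /\ q)
n2 = n1 /\ p = (~(p /\ q)) /\ p
n3 = ~(n1 /\ n2) = ~((~(p /\ q)) /\ ((~(p /\ q)) /\ p))
n5 = ~(n3 /\ r) = ~((~((~(p /\ q)) /\ ((~(p /\ q)) /\ p))) /\ r)
At p=0, q=0, r=0: circuit gives 1, formula gives 0.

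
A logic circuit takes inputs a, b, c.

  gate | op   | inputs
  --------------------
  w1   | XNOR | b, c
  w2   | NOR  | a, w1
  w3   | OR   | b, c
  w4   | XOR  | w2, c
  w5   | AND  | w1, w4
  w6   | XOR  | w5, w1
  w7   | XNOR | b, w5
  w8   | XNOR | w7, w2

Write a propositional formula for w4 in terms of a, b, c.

(a NOR (b XNOR c)) XOR c

w1 = b XNOR c
w2 = a NOR w1 = a NOR (b XNOR c)
w4 = w2 XOR c = (a NOR (b XNOR c)) XOR c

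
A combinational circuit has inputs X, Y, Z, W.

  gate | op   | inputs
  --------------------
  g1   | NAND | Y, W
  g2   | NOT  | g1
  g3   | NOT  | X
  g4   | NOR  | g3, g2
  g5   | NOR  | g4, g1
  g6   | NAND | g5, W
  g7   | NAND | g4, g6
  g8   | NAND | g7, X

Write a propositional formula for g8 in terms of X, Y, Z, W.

((NOT X NOR NOT (Y NAND W)) NAND (((NOT X NOR NOT (Y NAND W)) NOR (Y NAND W)) NAND W)) NAND X

g1 = Y NAND W
g2 = NOT g1 = NOT (Y NAND W)
g3 = NOT X
g4 = g3 NOR g2 = NOT X NOR NOT (Y NAND W)
g5 = g4 NOR g1 = (NOT X NOR NOT (Y NAND W)) NOR (Y NAND W)
g6 = g5 NAND W = ((NOT X NOR NOT (Y NAND W)) NOR (Y NAND W)) NAND W
g7 = g4 NAND g6 = (NOT X NOR NOT (Y NAND W)) NAND (((NOT X NOR NOT (Y NAND W)) NOR (Y NAND W)) NAND W)
g8 = g7 NAND X = ((NOT X NOR NOT (Y NAND W)) NAND (((NOT X NOR NOT (Y NAND W)) NOR (Y NAND W)) NAND W)) NAND X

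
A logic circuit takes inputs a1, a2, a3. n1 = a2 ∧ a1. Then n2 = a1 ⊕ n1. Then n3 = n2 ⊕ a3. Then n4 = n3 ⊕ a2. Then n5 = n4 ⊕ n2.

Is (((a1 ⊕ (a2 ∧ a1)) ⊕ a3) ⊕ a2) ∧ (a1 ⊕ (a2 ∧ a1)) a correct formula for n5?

n1 = a2 ∧ a1
n2 = a1 ⊕ n1 = a1 ⊕ (a2 ∧ a1)
n3 = n2 ⊕ a3 = (a1 ⊕ (a2 ∧ a1)) ⊕ a3
n4 = n3 ⊕ a2 = ((a1 ⊕ (a2 ∧ a1)) ⊕ a3) ⊕ a2
n5 = n4 ⊕ n2 = (((a1 ⊕ (a2 ∧ a1)) ⊕ a3) ⊕ a2) ⊕ (a1 ⊕ (a2 ∧ a1))
At a1=0, a2=0, a3=1: circuit gives 1, formula gives 0.

No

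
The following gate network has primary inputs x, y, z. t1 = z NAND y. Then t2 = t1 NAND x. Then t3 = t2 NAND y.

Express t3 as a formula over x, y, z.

((z NAND y) NAND x) NAND y

t1 = z NAND y
t2 = t1 NAND x = (z NAND y) NAND x
t3 = t2 NAND y = ((z NAND y) NAND x) NAND y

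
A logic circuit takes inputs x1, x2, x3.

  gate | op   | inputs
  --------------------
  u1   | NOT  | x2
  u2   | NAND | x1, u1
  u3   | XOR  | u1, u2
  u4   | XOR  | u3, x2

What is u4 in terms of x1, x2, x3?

(NOT x2 XOR (x1 NAND NOT x2)) XOR x2

u1 = NOT x2
u2 = x1 NAND u1 = x1 NAND NOT x2
u3 = u1 XOR u2 = NOT x2 XOR (x1 NAND NOT x2)
u4 = u3 XOR x2 = (NOT x2 XOR (x1 NAND NOT x2)) XOR x2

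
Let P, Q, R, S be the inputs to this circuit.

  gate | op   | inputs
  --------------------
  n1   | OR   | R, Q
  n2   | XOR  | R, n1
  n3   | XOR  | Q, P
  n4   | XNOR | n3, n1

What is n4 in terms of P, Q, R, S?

n1 = R OR Q
n3 = Q XOR P
n4 = n3 XNOR n1 = (Q XOR P) XNOR (R OR Q)

(Q XOR P) XNOR (R OR Q)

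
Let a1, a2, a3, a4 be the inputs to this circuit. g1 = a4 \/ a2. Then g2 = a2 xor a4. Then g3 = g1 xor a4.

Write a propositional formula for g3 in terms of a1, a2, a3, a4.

(a4 \/ a2) xor a4

g1 = a4 \/ a2
g3 = g1 xor a4 = (a4 \/ a2) xor a4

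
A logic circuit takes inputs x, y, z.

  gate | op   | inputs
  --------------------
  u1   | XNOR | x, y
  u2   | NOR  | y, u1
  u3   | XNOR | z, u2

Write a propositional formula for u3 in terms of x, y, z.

u1 = x XNOR y
u2 = y NOR u1 = y NOR (x XNOR y)
u3 = z XNOR u2 = z XNOR (y NOR (x XNOR y))

z XNOR (y NOR (x XNOR y))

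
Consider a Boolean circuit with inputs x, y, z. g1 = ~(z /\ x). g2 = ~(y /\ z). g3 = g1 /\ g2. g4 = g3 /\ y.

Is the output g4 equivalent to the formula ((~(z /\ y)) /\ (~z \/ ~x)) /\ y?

Yes

g1 = ~(z /\ x)
g2 = ~(y /\ z)
g3 = g1 /\ g2 = (~(z /\ x)) /\ (~(y /\ z))
g4 = g3 /\ y = ((~(z /\ x)) /\ (~(y /\ z))) /\ y
At x=0, y=0, z=0: circuit gives 0, formula gives 0.
At x=0, y=1, z=0: circuit gives 1, formula gives 1.
Agrees on all 8 inputs.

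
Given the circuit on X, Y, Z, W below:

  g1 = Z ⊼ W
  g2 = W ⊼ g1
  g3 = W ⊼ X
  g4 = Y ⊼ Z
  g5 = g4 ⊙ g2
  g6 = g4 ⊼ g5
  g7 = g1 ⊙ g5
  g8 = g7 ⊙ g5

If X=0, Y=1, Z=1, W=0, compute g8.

g1 = 1 ⊼ 0 = 1
g2 = 0 ⊼ 1 = 1
g4 = 1 ⊼ 1 = 0
g5 = 0 ⊙ 1 = 0
g7 = 1 ⊙ 0 = 0
g8 = 0 ⊙ 0 = 1

1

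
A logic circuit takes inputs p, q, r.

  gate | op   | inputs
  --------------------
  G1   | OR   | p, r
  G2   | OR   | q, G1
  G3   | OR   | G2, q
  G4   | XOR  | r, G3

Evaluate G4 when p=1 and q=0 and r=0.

1

G1 = 1 OR 0 = 1
G2 = 0 OR 1 = 1
G3 = 1 OR 0 = 1
G4 = 0 XOR 1 = 1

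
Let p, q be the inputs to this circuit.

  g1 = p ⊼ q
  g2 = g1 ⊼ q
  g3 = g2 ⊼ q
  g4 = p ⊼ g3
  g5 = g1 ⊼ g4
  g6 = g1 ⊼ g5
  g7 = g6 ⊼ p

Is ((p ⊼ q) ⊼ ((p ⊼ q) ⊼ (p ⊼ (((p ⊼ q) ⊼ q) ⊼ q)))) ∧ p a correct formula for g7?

No

g1 = p ⊼ q
g2 = g1 ⊼ q = (p ⊼ q) ⊼ q
g3 = g2 ⊼ q = ((p ⊼ q) ⊼ q) ⊼ q
g4 = p ⊼ g3 = p ⊼ (((p ⊼ q) ⊼ q) ⊼ q)
g5 = g1 ⊼ g4 = (p ⊼ q) ⊼ (p ⊼ (((p ⊼ q) ⊼ q) ⊼ q))
g6 = g1 ⊼ g5 = (p ⊼ q) ⊼ ((p ⊼ q) ⊼ (p ⊼ (((p ⊼ q) ⊼ q) ⊼ q)))
g7 = g6 ⊼ p = ((p ⊼ q) ⊼ ((p ⊼ q) ⊼ (p ⊼ (((p ⊼ q) ⊼ q) ⊼ q)))) ⊼ p
At p=0, q=0: circuit gives 1, formula gives 0.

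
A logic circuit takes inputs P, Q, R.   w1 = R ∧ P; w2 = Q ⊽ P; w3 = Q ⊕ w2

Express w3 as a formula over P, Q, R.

w2 = Q ⊽ P
w3 = Q ⊕ w2 = Q ⊕ (Q ⊽ P)

Q ⊕ (Q ⊽ P)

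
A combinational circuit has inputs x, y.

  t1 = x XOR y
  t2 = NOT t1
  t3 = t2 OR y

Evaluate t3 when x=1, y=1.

1

t1 = 1 XOR 1 = 0
t2 = NOT 0 = 1
t3 = 1 OR 1 = 1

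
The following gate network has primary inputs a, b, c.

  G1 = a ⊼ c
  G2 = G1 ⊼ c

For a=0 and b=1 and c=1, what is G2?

G1 = 0 ⊼ 1 = 1
G2 = 1 ⊼ 1 = 0

0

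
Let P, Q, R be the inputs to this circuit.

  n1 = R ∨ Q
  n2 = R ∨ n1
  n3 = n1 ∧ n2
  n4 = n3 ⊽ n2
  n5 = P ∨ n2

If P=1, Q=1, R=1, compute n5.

1

n1 = 1 ∨ 1 = 1
n2 = 1 ∨ 1 = 1
n5 = 1 ∨ 1 = 1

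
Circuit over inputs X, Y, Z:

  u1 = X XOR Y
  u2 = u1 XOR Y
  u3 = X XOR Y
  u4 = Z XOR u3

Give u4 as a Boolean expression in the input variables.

Z XOR (X XOR Y)

u3 = X XOR Y
u4 = Z XOR u3 = Z XOR (X XOR Y)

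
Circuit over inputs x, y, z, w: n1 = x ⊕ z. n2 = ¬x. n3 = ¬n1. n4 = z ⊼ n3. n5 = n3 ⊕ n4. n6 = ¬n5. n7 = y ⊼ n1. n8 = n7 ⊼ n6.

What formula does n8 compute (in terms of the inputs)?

(y ⊼ (x ⊕ z)) ⊼ ¬(¬(x ⊕ z) ⊕ (z ⊼ ¬(x ⊕ z)))

n1 = x ⊕ z
n3 = ¬n1 = ¬(x ⊕ z)
n4 = z ⊼ n3 = z ⊼ ¬(x ⊕ z)
n5 = n3 ⊕ n4 = ¬(x ⊕ z) ⊕ (z ⊼ ¬(x ⊕ z))
n6 = ¬n5 = ¬(¬(x ⊕ z) ⊕ (z ⊼ ¬(x ⊕ z)))
n7 = y ⊼ n1 = y ⊼ (x ⊕ z)
n8 = n7 ⊼ n6 = (y ⊼ (x ⊕ z)) ⊼ ¬(¬(x ⊕ z) ⊕ (z ⊼ ¬(x ⊕ z)))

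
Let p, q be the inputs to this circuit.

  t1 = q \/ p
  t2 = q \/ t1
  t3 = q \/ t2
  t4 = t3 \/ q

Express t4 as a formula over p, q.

(q \/ (q \/ (q \/ p))) \/ q

t1 = q \/ p
t2 = q \/ t1 = q \/ (q \/ p)
t3 = q \/ t2 = q \/ (q \/ (q \/ p))
t4 = t3 \/ q = (q \/ (q \/ (q \/ p))) \/ q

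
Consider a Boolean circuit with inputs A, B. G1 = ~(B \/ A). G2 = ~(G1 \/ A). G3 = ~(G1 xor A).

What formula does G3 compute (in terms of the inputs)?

~((~(B \/ A)) xor A)

G1 = ~(B \/ A)
G3 = ~(G1 xor A) = ~((~(B \/ A)) xor A)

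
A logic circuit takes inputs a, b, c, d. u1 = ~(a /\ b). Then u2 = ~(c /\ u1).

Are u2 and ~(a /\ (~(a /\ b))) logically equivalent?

u1 = ~(a /\ b)
u2 = ~(c /\ u1) = ~(c /\ (~(a /\ b)))
At a=0, b=0, c=1, d=0: circuit gives 0, formula gives 1.

No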